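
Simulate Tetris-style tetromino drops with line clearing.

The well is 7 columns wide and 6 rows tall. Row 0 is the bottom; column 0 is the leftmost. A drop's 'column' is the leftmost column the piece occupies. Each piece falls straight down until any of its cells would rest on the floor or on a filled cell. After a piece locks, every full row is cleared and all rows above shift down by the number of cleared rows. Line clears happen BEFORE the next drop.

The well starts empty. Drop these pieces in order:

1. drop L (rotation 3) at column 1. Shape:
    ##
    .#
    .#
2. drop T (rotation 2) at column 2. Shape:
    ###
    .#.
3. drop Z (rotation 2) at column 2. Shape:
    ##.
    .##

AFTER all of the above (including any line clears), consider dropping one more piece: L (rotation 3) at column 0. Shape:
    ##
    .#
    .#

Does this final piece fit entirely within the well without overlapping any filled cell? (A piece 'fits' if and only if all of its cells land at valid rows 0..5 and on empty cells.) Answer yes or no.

Answer: yes

Derivation:
Drop 1: L rot3 at col 1 lands with bottom-row=0; cleared 0 line(s) (total 0); column heights now [0 3 3 0 0 0 0], max=3
Drop 2: T rot2 at col 2 lands with bottom-row=2; cleared 0 line(s) (total 0); column heights now [0 3 4 4 4 0 0], max=4
Drop 3: Z rot2 at col 2 lands with bottom-row=4; cleared 0 line(s) (total 0); column heights now [0 3 6 6 5 0 0], max=6
Test piece L rot3 at col 0 (width 2): heights before test = [0 3 6 6 5 0 0]; fits = True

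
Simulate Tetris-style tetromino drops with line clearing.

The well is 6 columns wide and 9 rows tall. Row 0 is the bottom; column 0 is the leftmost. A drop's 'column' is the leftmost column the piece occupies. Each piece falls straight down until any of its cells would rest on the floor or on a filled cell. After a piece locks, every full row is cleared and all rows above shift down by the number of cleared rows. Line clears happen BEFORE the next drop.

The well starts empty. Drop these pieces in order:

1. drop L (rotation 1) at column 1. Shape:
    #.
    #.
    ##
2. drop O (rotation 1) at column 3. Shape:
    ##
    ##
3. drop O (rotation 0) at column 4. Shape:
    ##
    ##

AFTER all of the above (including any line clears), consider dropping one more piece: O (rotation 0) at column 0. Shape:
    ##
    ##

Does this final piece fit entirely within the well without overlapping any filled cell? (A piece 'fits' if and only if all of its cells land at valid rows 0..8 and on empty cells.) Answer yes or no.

Drop 1: L rot1 at col 1 lands with bottom-row=0; cleared 0 line(s) (total 0); column heights now [0 3 1 0 0 0], max=3
Drop 2: O rot1 at col 3 lands with bottom-row=0; cleared 0 line(s) (total 0); column heights now [0 3 1 2 2 0], max=3
Drop 3: O rot0 at col 4 lands with bottom-row=2; cleared 0 line(s) (total 0); column heights now [0 3 1 2 4 4], max=4
Test piece O rot0 at col 0 (width 2): heights before test = [0 3 1 2 4 4]; fits = True

Answer: yes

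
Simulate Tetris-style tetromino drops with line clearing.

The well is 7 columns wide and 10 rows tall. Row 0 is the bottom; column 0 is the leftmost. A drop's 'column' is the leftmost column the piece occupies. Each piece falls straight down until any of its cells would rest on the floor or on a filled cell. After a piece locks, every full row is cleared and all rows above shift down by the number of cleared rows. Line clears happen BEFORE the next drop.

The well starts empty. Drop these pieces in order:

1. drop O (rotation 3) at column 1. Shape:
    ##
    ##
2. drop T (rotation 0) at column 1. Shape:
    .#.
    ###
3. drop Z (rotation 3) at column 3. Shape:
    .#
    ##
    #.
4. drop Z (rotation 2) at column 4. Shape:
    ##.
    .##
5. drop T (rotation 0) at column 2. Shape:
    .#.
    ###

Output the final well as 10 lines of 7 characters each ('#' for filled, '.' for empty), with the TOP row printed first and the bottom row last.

Drop 1: O rot3 at col 1 lands with bottom-row=0; cleared 0 line(s) (total 0); column heights now [0 2 2 0 0 0 0], max=2
Drop 2: T rot0 at col 1 lands with bottom-row=2; cleared 0 line(s) (total 0); column heights now [0 3 4 3 0 0 0], max=4
Drop 3: Z rot3 at col 3 lands with bottom-row=3; cleared 0 line(s) (total 0); column heights now [0 3 4 5 6 0 0], max=6
Drop 4: Z rot2 at col 4 lands with bottom-row=5; cleared 0 line(s) (total 0); column heights now [0 3 4 5 7 7 6], max=7
Drop 5: T rot0 at col 2 lands with bottom-row=7; cleared 0 line(s) (total 0); column heights now [0 3 8 9 8 7 6], max=9

Answer: .......
...#...
..###..
....##.
....###
...##..
..##...
.###...
.##....
.##....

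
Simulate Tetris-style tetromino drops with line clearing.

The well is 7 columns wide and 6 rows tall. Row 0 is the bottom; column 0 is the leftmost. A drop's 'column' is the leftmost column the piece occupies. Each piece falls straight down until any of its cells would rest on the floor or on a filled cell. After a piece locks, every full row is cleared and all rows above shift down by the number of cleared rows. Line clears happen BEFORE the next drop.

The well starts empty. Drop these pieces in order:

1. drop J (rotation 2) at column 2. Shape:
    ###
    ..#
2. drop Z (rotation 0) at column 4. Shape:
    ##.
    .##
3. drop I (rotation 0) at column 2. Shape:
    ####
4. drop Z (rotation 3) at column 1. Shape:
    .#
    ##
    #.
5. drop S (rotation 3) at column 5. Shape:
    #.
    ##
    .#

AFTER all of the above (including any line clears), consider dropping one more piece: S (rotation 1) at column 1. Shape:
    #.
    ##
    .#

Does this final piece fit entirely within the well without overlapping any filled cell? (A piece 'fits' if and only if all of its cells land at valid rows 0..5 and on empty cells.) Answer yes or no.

Drop 1: J rot2 at col 2 lands with bottom-row=0; cleared 0 line(s) (total 0); column heights now [0 0 2 2 2 0 0], max=2
Drop 2: Z rot0 at col 4 lands with bottom-row=1; cleared 0 line(s) (total 0); column heights now [0 0 2 2 3 3 2], max=3
Drop 3: I rot0 at col 2 lands with bottom-row=3; cleared 0 line(s) (total 0); column heights now [0 0 4 4 4 4 2], max=4
Drop 4: Z rot3 at col 1 lands with bottom-row=3; cleared 0 line(s) (total 0); column heights now [0 5 6 4 4 4 2], max=6
Drop 5: S rot3 at col 5 lands with bottom-row=3; cleared 0 line(s) (total 0); column heights now [0 5 6 4 4 6 5], max=6
Test piece S rot1 at col 1 (width 2): heights before test = [0 5 6 4 4 6 5]; fits = False

Answer: no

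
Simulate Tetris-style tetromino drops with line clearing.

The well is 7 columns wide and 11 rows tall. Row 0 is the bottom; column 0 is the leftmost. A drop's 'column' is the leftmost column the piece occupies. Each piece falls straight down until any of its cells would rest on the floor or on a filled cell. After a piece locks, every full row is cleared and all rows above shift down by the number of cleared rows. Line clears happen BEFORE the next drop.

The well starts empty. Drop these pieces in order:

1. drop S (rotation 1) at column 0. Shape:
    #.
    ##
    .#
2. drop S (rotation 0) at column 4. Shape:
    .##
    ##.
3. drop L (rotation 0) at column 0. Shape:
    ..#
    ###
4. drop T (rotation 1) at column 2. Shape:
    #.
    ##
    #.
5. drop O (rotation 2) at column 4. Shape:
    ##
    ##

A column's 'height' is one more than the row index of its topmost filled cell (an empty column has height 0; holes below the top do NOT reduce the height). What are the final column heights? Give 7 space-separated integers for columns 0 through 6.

Answer: 4 4 8 7 4 4 2

Derivation:
Drop 1: S rot1 at col 0 lands with bottom-row=0; cleared 0 line(s) (total 0); column heights now [3 2 0 0 0 0 0], max=3
Drop 2: S rot0 at col 4 lands with bottom-row=0; cleared 0 line(s) (total 0); column heights now [3 2 0 0 1 2 2], max=3
Drop 3: L rot0 at col 0 lands with bottom-row=3; cleared 0 line(s) (total 0); column heights now [4 4 5 0 1 2 2], max=5
Drop 4: T rot1 at col 2 lands with bottom-row=5; cleared 0 line(s) (total 0); column heights now [4 4 8 7 1 2 2], max=8
Drop 5: O rot2 at col 4 lands with bottom-row=2; cleared 0 line(s) (total 0); column heights now [4 4 8 7 4 4 2], max=8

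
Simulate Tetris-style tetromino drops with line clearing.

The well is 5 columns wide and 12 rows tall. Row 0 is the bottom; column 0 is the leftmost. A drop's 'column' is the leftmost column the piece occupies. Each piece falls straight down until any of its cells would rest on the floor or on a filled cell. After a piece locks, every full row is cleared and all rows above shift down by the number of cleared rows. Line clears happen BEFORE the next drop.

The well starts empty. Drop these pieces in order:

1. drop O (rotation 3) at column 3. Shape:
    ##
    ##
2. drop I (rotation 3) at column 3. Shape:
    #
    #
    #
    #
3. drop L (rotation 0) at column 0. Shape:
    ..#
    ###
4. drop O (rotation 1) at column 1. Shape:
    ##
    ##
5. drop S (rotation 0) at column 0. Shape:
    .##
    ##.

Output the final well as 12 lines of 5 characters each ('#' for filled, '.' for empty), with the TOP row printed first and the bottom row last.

Drop 1: O rot3 at col 3 lands with bottom-row=0; cleared 0 line(s) (total 0); column heights now [0 0 0 2 2], max=2
Drop 2: I rot3 at col 3 lands with bottom-row=2; cleared 0 line(s) (total 0); column heights now [0 0 0 6 2], max=6
Drop 3: L rot0 at col 0 lands with bottom-row=0; cleared 1 line(s) (total 1); column heights now [0 0 1 5 1], max=5
Drop 4: O rot1 at col 1 lands with bottom-row=1; cleared 0 line(s) (total 1); column heights now [0 3 3 5 1], max=5
Drop 5: S rot0 at col 0 lands with bottom-row=3; cleared 0 line(s) (total 1); column heights now [4 5 5 5 1], max=5

Answer: .....
.....
.....
.....
.....
.....
.....
.###.
##.#.
.###.
.###.
..###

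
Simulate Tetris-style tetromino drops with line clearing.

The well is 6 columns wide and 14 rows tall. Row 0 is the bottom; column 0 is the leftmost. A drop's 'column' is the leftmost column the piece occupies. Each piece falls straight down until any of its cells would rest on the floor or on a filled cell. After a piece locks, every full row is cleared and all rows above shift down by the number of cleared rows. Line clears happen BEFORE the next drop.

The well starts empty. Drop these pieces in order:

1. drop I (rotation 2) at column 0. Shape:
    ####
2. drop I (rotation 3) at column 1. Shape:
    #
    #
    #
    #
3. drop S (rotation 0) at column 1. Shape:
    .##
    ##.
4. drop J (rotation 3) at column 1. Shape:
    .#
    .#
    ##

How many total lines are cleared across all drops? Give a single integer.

Drop 1: I rot2 at col 0 lands with bottom-row=0; cleared 0 line(s) (total 0); column heights now [1 1 1 1 0 0], max=1
Drop 2: I rot3 at col 1 lands with bottom-row=1; cleared 0 line(s) (total 0); column heights now [1 5 1 1 0 0], max=5
Drop 3: S rot0 at col 1 lands with bottom-row=5; cleared 0 line(s) (total 0); column heights now [1 6 7 7 0 0], max=7
Drop 4: J rot3 at col 1 lands with bottom-row=7; cleared 0 line(s) (total 0); column heights now [1 8 10 7 0 0], max=10

Answer: 0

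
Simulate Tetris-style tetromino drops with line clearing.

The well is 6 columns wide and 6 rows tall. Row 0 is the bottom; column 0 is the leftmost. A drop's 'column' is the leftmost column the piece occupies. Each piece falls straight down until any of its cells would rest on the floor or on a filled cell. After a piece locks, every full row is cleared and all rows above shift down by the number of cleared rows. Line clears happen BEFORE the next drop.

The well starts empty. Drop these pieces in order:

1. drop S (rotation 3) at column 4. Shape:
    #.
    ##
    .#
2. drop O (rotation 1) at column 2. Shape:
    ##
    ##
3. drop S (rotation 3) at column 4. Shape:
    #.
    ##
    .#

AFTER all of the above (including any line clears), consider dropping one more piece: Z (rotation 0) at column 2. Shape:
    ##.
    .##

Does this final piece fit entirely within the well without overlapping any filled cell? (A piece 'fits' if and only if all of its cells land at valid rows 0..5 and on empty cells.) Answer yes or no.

Answer: no

Derivation:
Drop 1: S rot3 at col 4 lands with bottom-row=0; cleared 0 line(s) (total 0); column heights now [0 0 0 0 3 2], max=3
Drop 2: O rot1 at col 2 lands with bottom-row=0; cleared 0 line(s) (total 0); column heights now [0 0 2 2 3 2], max=3
Drop 3: S rot3 at col 4 lands with bottom-row=2; cleared 0 line(s) (total 0); column heights now [0 0 2 2 5 4], max=5
Test piece Z rot0 at col 2 (width 3): heights before test = [0 0 2 2 5 4]; fits = False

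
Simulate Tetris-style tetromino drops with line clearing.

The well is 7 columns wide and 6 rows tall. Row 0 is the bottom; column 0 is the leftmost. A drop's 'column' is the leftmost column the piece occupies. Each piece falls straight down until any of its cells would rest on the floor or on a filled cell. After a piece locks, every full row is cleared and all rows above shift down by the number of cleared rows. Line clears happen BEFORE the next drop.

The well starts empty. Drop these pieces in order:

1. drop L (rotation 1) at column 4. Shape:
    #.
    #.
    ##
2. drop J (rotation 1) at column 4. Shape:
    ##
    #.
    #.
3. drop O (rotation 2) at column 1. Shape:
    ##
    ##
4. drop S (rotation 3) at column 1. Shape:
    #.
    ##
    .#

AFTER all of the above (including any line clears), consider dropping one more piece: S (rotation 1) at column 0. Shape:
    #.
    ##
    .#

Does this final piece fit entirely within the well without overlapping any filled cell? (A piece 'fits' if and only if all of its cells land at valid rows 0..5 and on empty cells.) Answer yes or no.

Answer: no

Derivation:
Drop 1: L rot1 at col 4 lands with bottom-row=0; cleared 0 line(s) (total 0); column heights now [0 0 0 0 3 1 0], max=3
Drop 2: J rot1 at col 4 lands with bottom-row=3; cleared 0 line(s) (total 0); column heights now [0 0 0 0 6 6 0], max=6
Drop 3: O rot2 at col 1 lands with bottom-row=0; cleared 0 line(s) (total 0); column heights now [0 2 2 0 6 6 0], max=6
Drop 4: S rot3 at col 1 lands with bottom-row=2; cleared 0 line(s) (total 0); column heights now [0 5 4 0 6 6 0], max=6
Test piece S rot1 at col 0 (width 2): heights before test = [0 5 4 0 6 6 0]; fits = False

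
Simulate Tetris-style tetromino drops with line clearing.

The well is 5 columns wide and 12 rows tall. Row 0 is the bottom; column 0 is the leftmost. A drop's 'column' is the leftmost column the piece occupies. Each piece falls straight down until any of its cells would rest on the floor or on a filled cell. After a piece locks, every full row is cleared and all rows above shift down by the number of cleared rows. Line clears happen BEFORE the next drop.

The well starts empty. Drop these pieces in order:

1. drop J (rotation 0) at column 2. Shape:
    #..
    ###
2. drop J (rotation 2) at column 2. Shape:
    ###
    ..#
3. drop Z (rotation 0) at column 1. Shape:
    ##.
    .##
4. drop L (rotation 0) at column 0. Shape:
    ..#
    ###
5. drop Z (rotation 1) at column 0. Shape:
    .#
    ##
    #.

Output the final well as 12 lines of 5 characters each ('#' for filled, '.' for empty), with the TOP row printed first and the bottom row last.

Drop 1: J rot0 at col 2 lands with bottom-row=0; cleared 0 line(s) (total 0); column heights now [0 0 2 1 1], max=2
Drop 2: J rot2 at col 2 lands with bottom-row=1; cleared 0 line(s) (total 0); column heights now [0 0 3 3 3], max=3
Drop 3: Z rot0 at col 1 lands with bottom-row=3; cleared 0 line(s) (total 0); column heights now [0 5 5 4 3], max=5
Drop 4: L rot0 at col 0 lands with bottom-row=5; cleared 0 line(s) (total 0); column heights now [6 6 7 4 3], max=7
Drop 5: Z rot1 at col 0 lands with bottom-row=6; cleared 0 line(s) (total 0); column heights now [8 9 7 4 3], max=9

Answer: .....
.....
.....
.#...
##...
#.#..
###..
.##..
..##.
..###
..#.#
..###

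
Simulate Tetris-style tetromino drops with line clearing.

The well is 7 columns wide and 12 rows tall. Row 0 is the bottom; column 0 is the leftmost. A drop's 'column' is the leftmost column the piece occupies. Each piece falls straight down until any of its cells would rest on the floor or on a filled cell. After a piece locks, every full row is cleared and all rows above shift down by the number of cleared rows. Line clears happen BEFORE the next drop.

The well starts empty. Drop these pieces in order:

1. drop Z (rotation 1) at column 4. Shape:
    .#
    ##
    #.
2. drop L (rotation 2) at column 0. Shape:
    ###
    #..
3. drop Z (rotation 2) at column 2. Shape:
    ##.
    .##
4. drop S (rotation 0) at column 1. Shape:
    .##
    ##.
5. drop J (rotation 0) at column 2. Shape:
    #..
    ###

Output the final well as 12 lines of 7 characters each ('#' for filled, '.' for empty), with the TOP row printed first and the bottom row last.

Drop 1: Z rot1 at col 4 lands with bottom-row=0; cleared 0 line(s) (total 0); column heights now [0 0 0 0 2 3 0], max=3
Drop 2: L rot2 at col 0 lands with bottom-row=0; cleared 0 line(s) (total 0); column heights now [2 2 2 0 2 3 0], max=3
Drop 3: Z rot2 at col 2 lands with bottom-row=2; cleared 0 line(s) (total 0); column heights now [2 2 4 4 3 3 0], max=4
Drop 4: S rot0 at col 1 lands with bottom-row=4; cleared 0 line(s) (total 0); column heights now [2 5 6 6 3 3 0], max=6
Drop 5: J rot0 at col 2 lands with bottom-row=6; cleared 0 line(s) (total 0); column heights now [2 5 8 7 7 3 0], max=8

Answer: .......
.......
.......
.......
..#....
..###..
..##...
.##....
..##...
...###.
###.##.
#...#..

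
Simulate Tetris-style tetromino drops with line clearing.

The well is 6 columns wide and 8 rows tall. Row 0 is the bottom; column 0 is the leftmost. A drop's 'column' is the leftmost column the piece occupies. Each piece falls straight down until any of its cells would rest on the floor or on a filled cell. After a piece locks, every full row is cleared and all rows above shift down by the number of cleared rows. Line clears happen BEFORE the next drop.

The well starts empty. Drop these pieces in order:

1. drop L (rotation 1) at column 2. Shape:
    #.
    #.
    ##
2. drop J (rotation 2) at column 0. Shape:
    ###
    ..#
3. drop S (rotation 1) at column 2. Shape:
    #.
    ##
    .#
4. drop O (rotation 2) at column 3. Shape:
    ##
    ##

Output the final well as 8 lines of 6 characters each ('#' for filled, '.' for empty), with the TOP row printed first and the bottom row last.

Drop 1: L rot1 at col 2 lands with bottom-row=0; cleared 0 line(s) (total 0); column heights now [0 0 3 1 0 0], max=3
Drop 2: J rot2 at col 0 lands with bottom-row=3; cleared 0 line(s) (total 0); column heights now [5 5 5 1 0 0], max=5
Drop 3: S rot1 at col 2 lands with bottom-row=4; cleared 0 line(s) (total 0); column heights now [5 5 7 6 0 0], max=7
Drop 4: O rot2 at col 3 lands with bottom-row=6; cleared 0 line(s) (total 0); column heights now [5 5 7 8 8 0], max=8

Answer: ...##.
..###.
..##..
####..
..#...
..#...
..#...
..##..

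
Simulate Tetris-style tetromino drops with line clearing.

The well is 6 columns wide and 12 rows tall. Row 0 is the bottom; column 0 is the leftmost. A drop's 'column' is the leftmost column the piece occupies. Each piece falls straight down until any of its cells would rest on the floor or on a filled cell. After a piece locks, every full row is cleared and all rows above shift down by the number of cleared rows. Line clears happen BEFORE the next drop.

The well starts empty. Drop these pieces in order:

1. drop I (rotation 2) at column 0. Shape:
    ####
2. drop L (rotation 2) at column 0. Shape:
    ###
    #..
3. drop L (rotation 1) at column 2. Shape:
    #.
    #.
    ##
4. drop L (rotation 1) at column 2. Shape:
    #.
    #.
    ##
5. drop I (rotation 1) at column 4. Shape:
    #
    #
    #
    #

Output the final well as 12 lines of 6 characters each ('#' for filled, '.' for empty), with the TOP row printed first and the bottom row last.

Drop 1: I rot2 at col 0 lands with bottom-row=0; cleared 0 line(s) (total 0); column heights now [1 1 1 1 0 0], max=1
Drop 2: L rot2 at col 0 lands with bottom-row=1; cleared 0 line(s) (total 0); column heights now [3 3 3 1 0 0], max=3
Drop 3: L rot1 at col 2 lands with bottom-row=3; cleared 0 line(s) (total 0); column heights now [3 3 6 4 0 0], max=6
Drop 4: L rot1 at col 2 lands with bottom-row=6; cleared 0 line(s) (total 0); column heights now [3 3 9 7 0 0], max=9
Drop 5: I rot1 at col 4 lands with bottom-row=0; cleared 0 line(s) (total 0); column heights now [3 3 9 7 4 0], max=9

Answer: ......
......
......
..#...
..#...
..##..
..#...
..#...
..###.
###.#.
#...#.
#####.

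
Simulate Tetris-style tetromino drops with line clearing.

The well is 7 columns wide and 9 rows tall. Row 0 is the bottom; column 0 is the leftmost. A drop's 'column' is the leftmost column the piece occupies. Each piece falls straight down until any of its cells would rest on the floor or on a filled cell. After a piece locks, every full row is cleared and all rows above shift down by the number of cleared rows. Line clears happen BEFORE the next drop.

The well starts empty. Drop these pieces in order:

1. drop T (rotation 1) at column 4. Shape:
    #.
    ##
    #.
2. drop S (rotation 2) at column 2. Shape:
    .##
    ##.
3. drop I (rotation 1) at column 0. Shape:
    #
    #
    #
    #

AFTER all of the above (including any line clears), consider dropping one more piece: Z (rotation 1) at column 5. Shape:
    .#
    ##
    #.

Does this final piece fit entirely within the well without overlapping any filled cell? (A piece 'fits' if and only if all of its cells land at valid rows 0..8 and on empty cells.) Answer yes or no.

Answer: yes

Derivation:
Drop 1: T rot1 at col 4 lands with bottom-row=0; cleared 0 line(s) (total 0); column heights now [0 0 0 0 3 2 0], max=3
Drop 2: S rot2 at col 2 lands with bottom-row=2; cleared 0 line(s) (total 0); column heights now [0 0 3 4 4 2 0], max=4
Drop 3: I rot1 at col 0 lands with bottom-row=0; cleared 0 line(s) (total 0); column heights now [4 0 3 4 4 2 0], max=4
Test piece Z rot1 at col 5 (width 2): heights before test = [4 0 3 4 4 2 0]; fits = True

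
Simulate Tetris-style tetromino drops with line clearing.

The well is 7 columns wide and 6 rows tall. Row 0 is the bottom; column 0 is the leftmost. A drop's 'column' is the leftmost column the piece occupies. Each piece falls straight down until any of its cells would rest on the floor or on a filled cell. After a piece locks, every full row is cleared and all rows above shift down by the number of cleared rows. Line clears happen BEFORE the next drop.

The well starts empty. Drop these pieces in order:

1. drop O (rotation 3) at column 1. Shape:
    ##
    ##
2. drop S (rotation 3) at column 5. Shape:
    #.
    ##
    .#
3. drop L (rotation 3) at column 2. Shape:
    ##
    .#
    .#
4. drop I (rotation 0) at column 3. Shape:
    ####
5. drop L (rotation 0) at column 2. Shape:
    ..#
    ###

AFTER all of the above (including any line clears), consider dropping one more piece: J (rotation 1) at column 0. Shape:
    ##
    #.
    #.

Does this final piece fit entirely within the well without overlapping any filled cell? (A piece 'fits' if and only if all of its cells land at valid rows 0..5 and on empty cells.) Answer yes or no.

Drop 1: O rot3 at col 1 lands with bottom-row=0; cleared 0 line(s) (total 0); column heights now [0 2 2 0 0 0 0], max=2
Drop 2: S rot3 at col 5 lands with bottom-row=0; cleared 0 line(s) (total 0); column heights now [0 2 2 0 0 3 2], max=3
Drop 3: L rot3 at col 2 lands with bottom-row=0; cleared 0 line(s) (total 0); column heights now [0 2 3 3 0 3 2], max=3
Drop 4: I rot0 at col 3 lands with bottom-row=3; cleared 0 line(s) (total 0); column heights now [0 2 3 4 4 4 4], max=4
Drop 5: L rot0 at col 2 lands with bottom-row=4; cleared 0 line(s) (total 0); column heights now [0 2 5 5 6 4 4], max=6
Test piece J rot1 at col 0 (width 2): heights before test = [0 2 5 5 6 4 4]; fits = True

Answer: yes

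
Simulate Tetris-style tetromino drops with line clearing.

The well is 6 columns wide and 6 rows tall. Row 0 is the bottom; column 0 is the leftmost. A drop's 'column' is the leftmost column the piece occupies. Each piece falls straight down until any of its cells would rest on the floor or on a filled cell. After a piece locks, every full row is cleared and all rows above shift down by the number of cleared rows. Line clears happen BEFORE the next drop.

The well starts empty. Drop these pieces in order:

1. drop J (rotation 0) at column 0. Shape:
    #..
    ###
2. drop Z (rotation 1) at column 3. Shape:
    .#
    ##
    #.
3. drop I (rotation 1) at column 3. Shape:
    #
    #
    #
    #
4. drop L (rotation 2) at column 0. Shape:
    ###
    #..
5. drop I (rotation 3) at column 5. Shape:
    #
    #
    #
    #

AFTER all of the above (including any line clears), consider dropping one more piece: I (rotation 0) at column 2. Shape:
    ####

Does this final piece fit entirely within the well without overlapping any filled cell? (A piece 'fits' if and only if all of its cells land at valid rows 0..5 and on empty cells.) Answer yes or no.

Drop 1: J rot0 at col 0 lands with bottom-row=0; cleared 0 line(s) (total 0); column heights now [2 1 1 0 0 0], max=2
Drop 2: Z rot1 at col 3 lands with bottom-row=0; cleared 0 line(s) (total 0); column heights now [2 1 1 2 3 0], max=3
Drop 3: I rot1 at col 3 lands with bottom-row=2; cleared 0 line(s) (total 0); column heights now [2 1 1 6 3 0], max=6
Drop 4: L rot2 at col 0 lands with bottom-row=2; cleared 0 line(s) (total 0); column heights now [4 4 4 6 3 0], max=6
Drop 5: I rot3 at col 5 lands with bottom-row=0; cleared 0 line(s) (total 0); column heights now [4 4 4 6 3 4], max=6
Test piece I rot0 at col 2 (width 4): heights before test = [4 4 4 6 3 4]; fits = False

Answer: no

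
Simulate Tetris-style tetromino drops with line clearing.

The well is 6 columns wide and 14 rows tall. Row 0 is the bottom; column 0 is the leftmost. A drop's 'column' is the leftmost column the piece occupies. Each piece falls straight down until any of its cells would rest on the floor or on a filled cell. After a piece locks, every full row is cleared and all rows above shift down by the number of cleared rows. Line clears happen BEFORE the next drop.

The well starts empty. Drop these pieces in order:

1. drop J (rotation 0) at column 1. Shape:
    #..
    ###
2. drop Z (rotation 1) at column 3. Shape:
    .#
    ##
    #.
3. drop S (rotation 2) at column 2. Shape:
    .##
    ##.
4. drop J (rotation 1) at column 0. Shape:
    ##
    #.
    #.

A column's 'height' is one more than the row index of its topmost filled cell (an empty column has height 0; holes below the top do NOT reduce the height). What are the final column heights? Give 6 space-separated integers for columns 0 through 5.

Answer: 3 3 4 5 5 0

Derivation:
Drop 1: J rot0 at col 1 lands with bottom-row=0; cleared 0 line(s) (total 0); column heights now [0 2 1 1 0 0], max=2
Drop 2: Z rot1 at col 3 lands with bottom-row=1; cleared 0 line(s) (total 0); column heights now [0 2 1 3 4 0], max=4
Drop 3: S rot2 at col 2 lands with bottom-row=3; cleared 0 line(s) (total 0); column heights now [0 2 4 5 5 0], max=5
Drop 4: J rot1 at col 0 lands with bottom-row=0; cleared 0 line(s) (total 0); column heights now [3 3 4 5 5 0], max=5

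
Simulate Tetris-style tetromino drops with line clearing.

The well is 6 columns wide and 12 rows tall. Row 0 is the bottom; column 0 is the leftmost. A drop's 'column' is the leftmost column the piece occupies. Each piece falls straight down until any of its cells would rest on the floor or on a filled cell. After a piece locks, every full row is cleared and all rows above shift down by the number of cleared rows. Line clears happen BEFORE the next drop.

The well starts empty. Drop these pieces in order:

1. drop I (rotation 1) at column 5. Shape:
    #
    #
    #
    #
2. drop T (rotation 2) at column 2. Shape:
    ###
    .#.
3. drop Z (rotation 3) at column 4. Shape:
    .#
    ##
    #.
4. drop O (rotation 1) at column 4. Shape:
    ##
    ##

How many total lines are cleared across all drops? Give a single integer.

Drop 1: I rot1 at col 5 lands with bottom-row=0; cleared 0 line(s) (total 0); column heights now [0 0 0 0 0 4], max=4
Drop 2: T rot2 at col 2 lands with bottom-row=0; cleared 0 line(s) (total 0); column heights now [0 0 2 2 2 4], max=4
Drop 3: Z rot3 at col 4 lands with bottom-row=3; cleared 0 line(s) (total 0); column heights now [0 0 2 2 5 6], max=6
Drop 4: O rot1 at col 4 lands with bottom-row=6; cleared 0 line(s) (total 0); column heights now [0 0 2 2 8 8], max=8

Answer: 0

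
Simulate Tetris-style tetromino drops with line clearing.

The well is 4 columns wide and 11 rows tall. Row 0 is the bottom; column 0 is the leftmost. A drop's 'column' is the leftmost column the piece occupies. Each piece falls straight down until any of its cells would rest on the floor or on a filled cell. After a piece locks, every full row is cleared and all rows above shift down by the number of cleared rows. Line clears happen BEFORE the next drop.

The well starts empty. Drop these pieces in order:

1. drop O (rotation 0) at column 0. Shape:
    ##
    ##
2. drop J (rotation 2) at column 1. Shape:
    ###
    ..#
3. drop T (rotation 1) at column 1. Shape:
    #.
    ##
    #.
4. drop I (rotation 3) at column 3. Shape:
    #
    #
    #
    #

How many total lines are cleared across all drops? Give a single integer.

Drop 1: O rot0 at col 0 lands with bottom-row=0; cleared 0 line(s) (total 0); column heights now [2 2 0 0], max=2
Drop 2: J rot2 at col 1 lands with bottom-row=1; cleared 0 line(s) (total 0); column heights now [2 3 3 3], max=3
Drop 3: T rot1 at col 1 lands with bottom-row=3; cleared 0 line(s) (total 0); column heights now [2 6 5 3], max=6
Drop 4: I rot3 at col 3 lands with bottom-row=3; cleared 0 line(s) (total 0); column heights now [2 6 5 7], max=7

Answer: 0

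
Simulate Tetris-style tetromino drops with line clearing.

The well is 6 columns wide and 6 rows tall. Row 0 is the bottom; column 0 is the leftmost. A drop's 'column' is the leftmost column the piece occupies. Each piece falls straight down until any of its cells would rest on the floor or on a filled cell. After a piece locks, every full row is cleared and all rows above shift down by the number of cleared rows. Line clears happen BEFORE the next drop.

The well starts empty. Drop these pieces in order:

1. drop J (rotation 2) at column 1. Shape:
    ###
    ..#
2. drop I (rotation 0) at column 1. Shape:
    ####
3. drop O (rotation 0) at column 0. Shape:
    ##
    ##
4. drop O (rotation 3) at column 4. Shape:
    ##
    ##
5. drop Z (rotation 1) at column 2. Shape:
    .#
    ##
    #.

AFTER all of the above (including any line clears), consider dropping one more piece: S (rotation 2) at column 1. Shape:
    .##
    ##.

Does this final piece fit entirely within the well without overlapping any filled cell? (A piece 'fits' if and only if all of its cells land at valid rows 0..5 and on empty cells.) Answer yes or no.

Answer: yes

Derivation:
Drop 1: J rot2 at col 1 lands with bottom-row=0; cleared 0 line(s) (total 0); column heights now [0 2 2 2 0 0], max=2
Drop 2: I rot0 at col 1 lands with bottom-row=2; cleared 0 line(s) (total 0); column heights now [0 3 3 3 3 0], max=3
Drop 3: O rot0 at col 0 lands with bottom-row=3; cleared 0 line(s) (total 0); column heights now [5 5 3 3 3 0], max=5
Drop 4: O rot3 at col 4 lands with bottom-row=3; cleared 0 line(s) (total 0); column heights now [5 5 3 3 5 5], max=5
Drop 5: Z rot1 at col 2 lands with bottom-row=3; cleared 1 line(s) (total 1); column heights now [4 4 4 5 4 4], max=5
Test piece S rot2 at col 1 (width 3): heights before test = [4 4 4 5 4 4]; fits = True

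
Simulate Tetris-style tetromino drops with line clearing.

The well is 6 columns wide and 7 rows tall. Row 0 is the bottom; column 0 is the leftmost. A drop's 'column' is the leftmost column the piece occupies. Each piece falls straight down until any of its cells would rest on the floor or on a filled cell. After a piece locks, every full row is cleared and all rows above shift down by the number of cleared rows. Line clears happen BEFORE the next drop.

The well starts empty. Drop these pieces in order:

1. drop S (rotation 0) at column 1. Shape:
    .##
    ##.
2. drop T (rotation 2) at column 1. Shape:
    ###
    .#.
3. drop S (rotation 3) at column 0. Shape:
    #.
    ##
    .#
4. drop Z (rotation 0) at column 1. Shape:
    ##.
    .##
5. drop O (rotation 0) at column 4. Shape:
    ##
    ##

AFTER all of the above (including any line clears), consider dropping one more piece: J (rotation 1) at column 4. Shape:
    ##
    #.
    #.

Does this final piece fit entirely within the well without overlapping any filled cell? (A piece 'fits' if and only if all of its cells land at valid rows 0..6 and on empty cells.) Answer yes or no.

Drop 1: S rot0 at col 1 lands with bottom-row=0; cleared 0 line(s) (total 0); column heights now [0 1 2 2 0 0], max=2
Drop 2: T rot2 at col 1 lands with bottom-row=2; cleared 0 line(s) (total 0); column heights now [0 4 4 4 0 0], max=4
Drop 3: S rot3 at col 0 lands with bottom-row=4; cleared 0 line(s) (total 0); column heights now [7 6 4 4 0 0], max=7
Drop 4: Z rot0 at col 1 lands with bottom-row=5; cleared 0 line(s) (total 0); column heights now [7 7 7 6 0 0], max=7
Drop 5: O rot0 at col 4 lands with bottom-row=0; cleared 0 line(s) (total 0); column heights now [7 7 7 6 2 2], max=7
Test piece J rot1 at col 4 (width 2): heights before test = [7 7 7 6 2 2]; fits = True

Answer: yes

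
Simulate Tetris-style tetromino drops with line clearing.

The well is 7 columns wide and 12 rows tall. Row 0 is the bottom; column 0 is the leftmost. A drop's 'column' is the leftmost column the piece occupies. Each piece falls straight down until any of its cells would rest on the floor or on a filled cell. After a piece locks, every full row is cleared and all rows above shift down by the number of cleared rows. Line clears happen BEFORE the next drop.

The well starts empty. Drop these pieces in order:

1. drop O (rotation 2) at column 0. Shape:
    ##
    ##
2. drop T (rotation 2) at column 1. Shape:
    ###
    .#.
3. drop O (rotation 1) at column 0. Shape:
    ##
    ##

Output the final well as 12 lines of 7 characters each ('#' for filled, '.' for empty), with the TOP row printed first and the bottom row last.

Drop 1: O rot2 at col 0 lands with bottom-row=0; cleared 0 line(s) (total 0); column heights now [2 2 0 0 0 0 0], max=2
Drop 2: T rot2 at col 1 lands with bottom-row=1; cleared 0 line(s) (total 0); column heights now [2 3 3 3 0 0 0], max=3
Drop 3: O rot1 at col 0 lands with bottom-row=3; cleared 0 line(s) (total 0); column heights now [5 5 3 3 0 0 0], max=5

Answer: .......
.......
.......
.......
.......
.......
.......
##.....
##.....
.###...
###....
##.....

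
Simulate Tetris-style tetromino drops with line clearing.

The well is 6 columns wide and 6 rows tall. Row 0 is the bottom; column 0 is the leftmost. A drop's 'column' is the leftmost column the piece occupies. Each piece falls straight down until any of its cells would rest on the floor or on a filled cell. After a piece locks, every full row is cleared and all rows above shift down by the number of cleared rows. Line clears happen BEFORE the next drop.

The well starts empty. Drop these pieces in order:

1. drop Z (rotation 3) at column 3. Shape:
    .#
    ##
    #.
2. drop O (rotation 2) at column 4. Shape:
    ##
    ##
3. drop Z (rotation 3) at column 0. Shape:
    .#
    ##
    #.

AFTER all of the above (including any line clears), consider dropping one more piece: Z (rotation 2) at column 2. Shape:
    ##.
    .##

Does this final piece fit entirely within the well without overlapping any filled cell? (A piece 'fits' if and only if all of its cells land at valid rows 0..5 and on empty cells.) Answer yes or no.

Drop 1: Z rot3 at col 3 lands with bottom-row=0; cleared 0 line(s) (total 0); column heights now [0 0 0 2 3 0], max=3
Drop 2: O rot2 at col 4 lands with bottom-row=3; cleared 0 line(s) (total 0); column heights now [0 0 0 2 5 5], max=5
Drop 3: Z rot3 at col 0 lands with bottom-row=0; cleared 0 line(s) (total 0); column heights now [2 3 0 2 5 5], max=5
Test piece Z rot2 at col 2 (width 3): heights before test = [2 3 0 2 5 5]; fits = False

Answer: no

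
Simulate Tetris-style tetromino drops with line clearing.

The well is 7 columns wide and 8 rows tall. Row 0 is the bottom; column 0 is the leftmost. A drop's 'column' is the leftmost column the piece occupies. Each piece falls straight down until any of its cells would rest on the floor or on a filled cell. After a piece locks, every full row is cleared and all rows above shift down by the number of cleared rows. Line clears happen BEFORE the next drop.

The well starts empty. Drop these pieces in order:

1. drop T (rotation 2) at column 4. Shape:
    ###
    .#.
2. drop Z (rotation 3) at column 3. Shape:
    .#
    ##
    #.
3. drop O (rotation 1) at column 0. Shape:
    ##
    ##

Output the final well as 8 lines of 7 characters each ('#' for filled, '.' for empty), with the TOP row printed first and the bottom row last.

Drop 1: T rot2 at col 4 lands with bottom-row=0; cleared 0 line(s) (total 0); column heights now [0 0 0 0 2 2 2], max=2
Drop 2: Z rot3 at col 3 lands with bottom-row=1; cleared 0 line(s) (total 0); column heights now [0 0 0 3 4 2 2], max=4
Drop 3: O rot1 at col 0 lands with bottom-row=0; cleared 0 line(s) (total 0); column heights now [2 2 0 3 4 2 2], max=4

Answer: .......
.......
.......
.......
....#..
...##..
##.####
##...#.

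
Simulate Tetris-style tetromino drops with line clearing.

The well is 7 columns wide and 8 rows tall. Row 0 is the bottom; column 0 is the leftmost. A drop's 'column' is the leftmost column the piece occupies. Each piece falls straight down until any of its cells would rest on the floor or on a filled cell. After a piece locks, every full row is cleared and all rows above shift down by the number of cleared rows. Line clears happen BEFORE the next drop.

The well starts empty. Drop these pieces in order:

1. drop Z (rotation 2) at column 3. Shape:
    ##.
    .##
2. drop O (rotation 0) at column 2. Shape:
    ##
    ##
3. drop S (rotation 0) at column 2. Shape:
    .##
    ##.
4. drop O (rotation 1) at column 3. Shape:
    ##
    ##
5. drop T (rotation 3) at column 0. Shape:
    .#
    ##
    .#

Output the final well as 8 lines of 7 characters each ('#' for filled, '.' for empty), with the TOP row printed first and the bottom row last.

Drop 1: Z rot2 at col 3 lands with bottom-row=0; cleared 0 line(s) (total 0); column heights now [0 0 0 2 2 1 0], max=2
Drop 2: O rot0 at col 2 lands with bottom-row=2; cleared 0 line(s) (total 0); column heights now [0 0 4 4 2 1 0], max=4
Drop 3: S rot0 at col 2 lands with bottom-row=4; cleared 0 line(s) (total 0); column heights now [0 0 5 6 6 1 0], max=6
Drop 4: O rot1 at col 3 lands with bottom-row=6; cleared 0 line(s) (total 0); column heights now [0 0 5 8 8 1 0], max=8
Drop 5: T rot3 at col 0 lands with bottom-row=0; cleared 0 line(s) (total 0); column heights now [2 3 5 8 8 1 0], max=8

Answer: ...##..
...##..
...##..
..##...
..##...
.###...
##.##..
.#..##.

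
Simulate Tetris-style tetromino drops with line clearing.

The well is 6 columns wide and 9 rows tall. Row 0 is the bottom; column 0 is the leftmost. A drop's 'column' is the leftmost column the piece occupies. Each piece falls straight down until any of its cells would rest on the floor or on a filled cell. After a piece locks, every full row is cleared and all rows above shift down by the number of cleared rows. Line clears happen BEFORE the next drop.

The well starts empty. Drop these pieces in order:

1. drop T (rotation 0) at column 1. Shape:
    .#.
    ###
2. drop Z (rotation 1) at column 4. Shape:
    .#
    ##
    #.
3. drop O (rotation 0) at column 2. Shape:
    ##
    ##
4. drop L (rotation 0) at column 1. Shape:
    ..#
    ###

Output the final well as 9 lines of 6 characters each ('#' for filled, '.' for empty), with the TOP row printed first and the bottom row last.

Answer: ......
......
......
...#..
.###..
..##..
..##.#
..#.##
.####.

Derivation:
Drop 1: T rot0 at col 1 lands with bottom-row=0; cleared 0 line(s) (total 0); column heights now [0 1 2 1 0 0], max=2
Drop 2: Z rot1 at col 4 lands with bottom-row=0; cleared 0 line(s) (total 0); column heights now [0 1 2 1 2 3], max=3
Drop 3: O rot0 at col 2 lands with bottom-row=2; cleared 0 line(s) (total 0); column heights now [0 1 4 4 2 3], max=4
Drop 4: L rot0 at col 1 lands with bottom-row=4; cleared 0 line(s) (total 0); column heights now [0 5 5 6 2 3], max=6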